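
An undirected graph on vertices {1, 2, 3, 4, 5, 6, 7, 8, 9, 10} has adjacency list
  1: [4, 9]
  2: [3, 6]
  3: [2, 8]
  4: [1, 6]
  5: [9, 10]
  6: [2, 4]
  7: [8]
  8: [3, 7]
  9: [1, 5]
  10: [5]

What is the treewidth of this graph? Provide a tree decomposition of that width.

Treewidth 1.
One optimal decomposition is:
Bags: B1 = {7, 8}  B2 = {3, 8}  B3 = {2, 3}  B4 = {2, 6}  B5 = {4, 6}  B6 = {1, 4}  B7 = {1, 9}  B8 = {5, 9}  B9 = {5, 10}
Tree: B1–B2, B2–B3, B3–B4, B4–B5, B5–B6, B6–B7, B7–B8, B8–B9

The largest bag has 2 vertices, giving width 1; this decomposition certifies tw(G) ≤ 1. Any graph with an edge has treewidth ≥ 1, and G has the edge 7–8. The upper and lower bounds meet at 1, so that is the treewidth.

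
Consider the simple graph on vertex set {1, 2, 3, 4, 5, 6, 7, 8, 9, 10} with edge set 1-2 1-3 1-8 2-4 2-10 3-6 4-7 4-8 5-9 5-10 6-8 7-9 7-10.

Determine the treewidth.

A width-2 tree decomposition is:
Bags: B1 = {5, 7, 9}  B2 = {5, 7, 10}  B3 = {4, 7, 10}  B4 = {2, 4, 10}  B5 = {2, 4, 8}  B6 = {1, 2, 8}  B7 = {1, 6, 8}  B8 = {1, 3, 6}
Tree: B1–B2, B2–B3, B3–B4, B4–B5, B5–B6, B6–B7, B7–B8
Every bag has size at most 3, so the width is 3 − 1 = 2 and tw(G) ≤ 2. For the lower bound, G contains the cycle 9–5–10–7–9, so G is not a forest; only forests have treewidth ≤ 1, hence tw(G) ≥ 2. Therefore the treewidth is 2.

2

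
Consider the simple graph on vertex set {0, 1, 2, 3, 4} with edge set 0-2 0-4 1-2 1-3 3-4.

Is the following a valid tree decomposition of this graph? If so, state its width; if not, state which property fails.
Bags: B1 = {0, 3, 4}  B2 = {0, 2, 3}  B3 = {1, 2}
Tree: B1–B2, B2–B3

A tree decomposition must satisfy three properties: every vertex lies in some bag; for every edge, both endpoints lie together in some bag; and for every vertex, the bags containing it form a connected subtree. Here edge (3,1) lies in no bag, so the decomposition is invalid.

No — edge (3,1) lies in no bag.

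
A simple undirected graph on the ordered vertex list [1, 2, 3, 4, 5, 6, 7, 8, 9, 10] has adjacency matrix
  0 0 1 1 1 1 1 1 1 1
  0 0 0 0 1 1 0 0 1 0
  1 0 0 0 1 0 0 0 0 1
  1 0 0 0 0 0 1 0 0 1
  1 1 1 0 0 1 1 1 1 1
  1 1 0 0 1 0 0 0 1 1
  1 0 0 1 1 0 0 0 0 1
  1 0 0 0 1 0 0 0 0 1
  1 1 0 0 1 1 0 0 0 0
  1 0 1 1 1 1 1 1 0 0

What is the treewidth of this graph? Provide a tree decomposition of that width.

Treewidth 3.
Bags: B1 = {1, 5, 6, 10}  B2 = {1, 5, 7, 10}  B3 = {1, 5, 8, 10}  B4 = {1, 5, 6, 9}  B5 = {1, 4, 7, 10}  B6 = {2, 5, 6, 9}  B7 = {1, 3, 5, 10}
Tree: B1–B2, B1–B3, B1–B4, B2–B5, B4–B6, B2–B7

Every bag has size at most 4, so the width is 4 − 1 = 3 and tw(G) ≤ 3. Conversely, {1, 4, 7, 10} is a clique of size 4, and the vertices of any clique must share a bag in every tree decomposition; so some bag has ≥ 4 vertices and tw(G) ≥ 3. Therefore the treewidth is 3.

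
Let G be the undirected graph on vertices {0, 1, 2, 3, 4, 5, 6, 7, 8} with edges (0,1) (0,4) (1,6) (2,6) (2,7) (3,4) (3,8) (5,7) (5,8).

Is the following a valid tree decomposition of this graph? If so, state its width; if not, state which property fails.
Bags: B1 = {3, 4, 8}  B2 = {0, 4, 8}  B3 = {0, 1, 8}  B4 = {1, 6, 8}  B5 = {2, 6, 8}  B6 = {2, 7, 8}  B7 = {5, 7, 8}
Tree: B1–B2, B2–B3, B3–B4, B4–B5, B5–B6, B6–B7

Every vertex of G appears in some bag (union = {0, 1, 2, 3, 4, 5, 6, 7, 8}); every edge is covered by a bag; and for each vertex v the set of bags containing v is connected in the bag tree. The decomposition is therefore valid. The largest bag has 3 vertices, so the width is 2.

Yes; width 2.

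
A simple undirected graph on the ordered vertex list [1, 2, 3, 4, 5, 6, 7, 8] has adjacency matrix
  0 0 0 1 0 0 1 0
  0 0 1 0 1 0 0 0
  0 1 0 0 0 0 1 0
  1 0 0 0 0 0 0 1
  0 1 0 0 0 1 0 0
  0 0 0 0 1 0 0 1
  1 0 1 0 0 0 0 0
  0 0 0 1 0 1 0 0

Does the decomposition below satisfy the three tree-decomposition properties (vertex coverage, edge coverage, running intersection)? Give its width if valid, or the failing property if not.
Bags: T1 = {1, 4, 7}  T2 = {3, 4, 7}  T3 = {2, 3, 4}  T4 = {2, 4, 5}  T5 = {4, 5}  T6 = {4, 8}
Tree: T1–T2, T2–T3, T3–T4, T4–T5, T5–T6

No — vertex 6 appears in no bag.

A tree decomposition must satisfy three properties: every vertex lies in some bag; for every edge, both endpoints lie together in some bag; and for every vertex, the bags containing it form a connected subtree. Here vertex 6 appears in no bag, so the decomposition is invalid.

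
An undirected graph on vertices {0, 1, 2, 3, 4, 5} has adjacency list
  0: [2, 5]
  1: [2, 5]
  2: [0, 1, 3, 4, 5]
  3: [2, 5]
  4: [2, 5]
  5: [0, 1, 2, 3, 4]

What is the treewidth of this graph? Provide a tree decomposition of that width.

Every bag has size at most 3, so the width is 3 − 1 = 2 and tw(G) ≤ 2. For the lower bound, the 3 vertices {0, 2, 5} are pairwise adjacent, and any tree decomposition puts a clique entirely inside one bag — forcing width ≥ 2. The upper and lower bounds meet at 2, so that is the treewidth.

Treewidth 2.
One such decomposition:
Bags: B1 = {0, 2, 5}  B2 = {2, 3, 5}  B3 = {2, 4, 5}  B4 = {1, 2, 5}
Tree: B1–B2, B2–B3, B2–B4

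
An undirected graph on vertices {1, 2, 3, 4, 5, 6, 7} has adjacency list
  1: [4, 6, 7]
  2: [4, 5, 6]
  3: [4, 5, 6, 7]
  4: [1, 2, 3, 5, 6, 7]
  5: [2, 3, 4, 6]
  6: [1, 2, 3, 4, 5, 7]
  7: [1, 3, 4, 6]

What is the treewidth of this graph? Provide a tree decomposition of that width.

Treewidth 3.
One optimal decomposition is:
Bags: B1 = {3, 4, 6, 7}  B2 = {3, 4, 5, 6}  B3 = {2, 4, 5, 6}  B4 = {1, 4, 6, 7}
Tree: B1–B2, B2–B3, B1–B4

The largest bag has 4 vertices, giving width 3; this decomposition certifies tw(G) ≤ 3. Conversely, {1, 4, 6, 7} is a clique of size 4, and the vertices of any clique must share a bag in every tree decomposition; so some bag has ≥ 4 vertices and tw(G) ≥ 3. The upper and lower bounds meet at 3, so that is the treewidth.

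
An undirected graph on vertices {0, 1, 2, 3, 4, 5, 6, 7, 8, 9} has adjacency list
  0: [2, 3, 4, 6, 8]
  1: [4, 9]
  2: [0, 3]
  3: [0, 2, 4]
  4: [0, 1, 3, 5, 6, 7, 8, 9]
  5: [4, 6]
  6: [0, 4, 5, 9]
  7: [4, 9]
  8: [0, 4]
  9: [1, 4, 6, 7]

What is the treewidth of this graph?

2

A width-2 tree decomposition is:
Bags: B1 = {4, 6, 9}  B2 = {0, 4, 6}  B3 = {0, 3, 4}  B4 = {4, 7, 9}  B5 = {0, 2, 3}  B6 = {1, 4, 9}  B7 = {0, 4, 8}  B8 = {4, 5, 6}
Tree: B1–B2, B2–B3, B1–B4, B3–B5, B4–B6, B2–B7, B1–B8
Each bag holds 3 vertices, so the decomposition has width 2, which upper-bounds the treewidth. Conversely, {0, 2, 3} is a clique of size 3, and the vertices of any clique must share a bag in every tree decomposition; so some bag has ≥ 3 vertices and tw(G) ≥ 2. The upper and lower bounds meet at 2, so that is the treewidth.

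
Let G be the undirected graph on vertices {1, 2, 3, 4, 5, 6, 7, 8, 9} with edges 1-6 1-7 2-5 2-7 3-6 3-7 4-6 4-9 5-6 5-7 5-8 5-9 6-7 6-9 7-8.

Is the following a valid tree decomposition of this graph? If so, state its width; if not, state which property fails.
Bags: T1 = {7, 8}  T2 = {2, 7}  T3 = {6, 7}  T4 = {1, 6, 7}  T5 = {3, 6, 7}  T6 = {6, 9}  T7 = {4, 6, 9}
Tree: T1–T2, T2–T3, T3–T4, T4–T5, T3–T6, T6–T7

A tree decomposition must satisfy three properties: every vertex lies in some bag; for every edge, both endpoints lie together in some bag; and for every vertex, the bags containing it form a connected subtree. Here vertex 5 appears in no bag, so the decomposition is invalid.

No — vertex 5 appears in no bag.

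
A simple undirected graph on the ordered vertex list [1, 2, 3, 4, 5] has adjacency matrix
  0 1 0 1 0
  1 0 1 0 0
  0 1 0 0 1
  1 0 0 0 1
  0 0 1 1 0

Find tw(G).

2

A width-2 tree decomposition is:
Bags: B1 = {1, 2, 3}  B2 = {1, 3, 4}  B3 = {3, 4, 5}
Tree: B1–B2, B2–B3
Every bag has size at most 3, so the width is 3 − 1 = 2 and tw(G) ≤ 2. The edges 3–2–1–4–5–3 form a cycle, so G is not a tree and its treewidth is at least 2. The upper and lower bounds meet at 2, so that is the treewidth.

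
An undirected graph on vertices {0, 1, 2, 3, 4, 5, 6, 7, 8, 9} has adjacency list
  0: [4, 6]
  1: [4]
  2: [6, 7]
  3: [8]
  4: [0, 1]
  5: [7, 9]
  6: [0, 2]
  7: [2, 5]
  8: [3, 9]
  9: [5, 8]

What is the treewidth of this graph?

A width-1 tree decomposition is:
Bags: B1 = {3, 8}  B2 = {8, 9}  B3 = {5, 9}  B4 = {5, 7}  B5 = {2, 7}  B6 = {2, 6}  B7 = {0, 6}  B8 = {0, 4}  B9 = {1, 4}
Tree: B1–B2, B2–B3, B3–B4, B4–B5, B5–B6, B6–B7, B7–B8, B8–B9
Every bag has size at most 2, so the width is 2 − 1 = 1 and tw(G) ≤ 1. G has an edge, so its treewidth is at least 1. Therefore the treewidth is 1.

1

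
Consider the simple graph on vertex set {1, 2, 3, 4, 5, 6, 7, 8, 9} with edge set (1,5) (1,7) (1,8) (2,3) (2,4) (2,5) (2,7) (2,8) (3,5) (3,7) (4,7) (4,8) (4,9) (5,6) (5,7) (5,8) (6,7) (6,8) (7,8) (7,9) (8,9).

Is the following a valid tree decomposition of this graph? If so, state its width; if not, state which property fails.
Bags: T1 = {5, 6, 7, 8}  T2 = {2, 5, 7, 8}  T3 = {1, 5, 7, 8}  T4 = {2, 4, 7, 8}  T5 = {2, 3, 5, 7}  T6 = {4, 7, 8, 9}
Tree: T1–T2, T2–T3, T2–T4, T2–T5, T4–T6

Yes; width 3.

Every vertex of G appears in some bag (union = {1, 2, 3, 4, 5, 6, 7, 8, 9}); every edge is covered by a bag; and for each vertex v the set of bags containing v is connected in the bag tree. The decomposition is therefore valid. The largest bag has 4 vertices, so the width is 3.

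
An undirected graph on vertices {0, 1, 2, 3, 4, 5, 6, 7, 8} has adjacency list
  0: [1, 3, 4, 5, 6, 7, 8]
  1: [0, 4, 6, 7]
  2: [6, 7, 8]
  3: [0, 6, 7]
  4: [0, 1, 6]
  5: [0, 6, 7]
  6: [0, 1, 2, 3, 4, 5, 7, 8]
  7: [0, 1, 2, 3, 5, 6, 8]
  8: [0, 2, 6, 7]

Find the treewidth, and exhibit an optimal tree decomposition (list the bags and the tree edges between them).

Treewidth 3.
Bags: B1 = {0, 3, 6, 7}  B2 = {0, 1, 6, 7}  B3 = {0, 6, 7, 8}  B4 = {2, 6, 7, 8}  B5 = {0, 1, 4, 6}  B6 = {0, 5, 6, 7}
Tree: B1–B2, B2–B3, B3–B4, B2–B5, B2–B6

Every bag has size at most 4, so the width is 4 − 1 = 3 and tw(G) ≤ 3. Conversely, {0, 1, 4, 6} is a clique of size 4, and the vertices of any clique must share a bag in every tree decomposition; so some bag has ≥ 4 vertices and tw(G) ≥ 3. The upper and lower bounds meet at 3, so that is the treewidth.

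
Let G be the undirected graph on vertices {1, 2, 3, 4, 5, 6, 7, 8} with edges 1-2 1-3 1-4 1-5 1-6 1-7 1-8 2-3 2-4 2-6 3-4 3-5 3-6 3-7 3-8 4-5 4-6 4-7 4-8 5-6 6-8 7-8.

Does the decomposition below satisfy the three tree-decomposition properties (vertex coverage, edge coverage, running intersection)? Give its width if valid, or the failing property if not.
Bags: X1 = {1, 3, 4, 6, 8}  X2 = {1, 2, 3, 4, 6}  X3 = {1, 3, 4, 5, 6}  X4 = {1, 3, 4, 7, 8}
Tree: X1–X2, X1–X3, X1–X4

Yes; width 4.

Vertex coverage: the bags together contain {1, 2, 3, 4, 5, 6, 7, 8}, the full vertex set. Edge coverage: each edge of G has both endpoints in at least one bag. Running intersection: for every vertex, the bags containing it form a connected subtree. All three properties hold, so this is a valid tree decomposition of width max|bag| − 1 = 4, and hence tw(G) ≤ 4.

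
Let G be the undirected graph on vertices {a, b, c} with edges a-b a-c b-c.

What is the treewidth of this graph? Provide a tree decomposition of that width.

A single bag containing all 3 vertices is trivially a valid decomposition of width 2. On the other hand G contains the 3-clique {a, b, c}. A clique must lie in a single bag of any decomposition, so no decomposition can have width below 2. Hence tw(G) = 2 exactly.

Treewidth 2.
One such decomposition:
Bags: B1 = {a, b, c}
Tree: (single bag)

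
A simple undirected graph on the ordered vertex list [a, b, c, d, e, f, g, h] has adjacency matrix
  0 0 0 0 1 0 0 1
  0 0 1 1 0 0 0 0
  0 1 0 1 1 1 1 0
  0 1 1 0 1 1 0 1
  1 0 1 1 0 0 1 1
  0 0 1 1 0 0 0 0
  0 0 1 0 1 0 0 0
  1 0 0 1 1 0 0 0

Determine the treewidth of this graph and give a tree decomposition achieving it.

Each bag holds 3 vertices, so the decomposition has width 2, which upper-bounds the treewidth. For the lower bound, the 3 vertices {d, e, h} are pairwise adjacent, and any tree decomposition puts a clique entirely inside one bag — forcing width ≥ 2. Combining the bounds, tw(G) = 2.

Treewidth 2.
Bags: B1 = {b, c, d}  B2 = {c, d, e}  B3 = {c, e, g}  B4 = {d, e, h}  B5 = {a, e, h}  B6 = {c, d, f}
Tree: B1–B2, B2–B3, B2–B4, B4–B5, B2–B6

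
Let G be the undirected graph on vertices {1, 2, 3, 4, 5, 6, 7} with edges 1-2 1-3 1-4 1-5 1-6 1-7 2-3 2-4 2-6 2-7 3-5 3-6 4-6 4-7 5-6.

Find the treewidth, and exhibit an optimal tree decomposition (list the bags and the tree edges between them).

Each bag holds 4 vertices, so the decomposition has width 3, which upper-bounds the treewidth. Conversely, {1, 2, 3, 6} is a clique of size 4, and the vertices of any clique must share a bag in every tree decomposition; so some bag has ≥ 4 vertices and tw(G) ≥ 3. Therefore the treewidth is 3.

Treewidth 3.
Bags: B1 = {1, 3, 5, 6}  B2 = {1, 2, 3, 6}  B3 = {1, 2, 4, 6}  B4 = {1, 2, 4, 7}
Tree: B1–B2, B2–B3, B3–B4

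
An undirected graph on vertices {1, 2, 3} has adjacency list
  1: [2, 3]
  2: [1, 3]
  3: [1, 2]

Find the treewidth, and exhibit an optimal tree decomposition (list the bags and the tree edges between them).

Treewidth 2.
Bags: B1 = {1, 2, 3}
Tree: (single bag)

A single bag containing all 3 vertices is trivially a valid decomposition of width 2. For the lower bound, the 3 vertices {1, 2, 3} are pairwise adjacent, and any tree decomposition puts a clique entirely inside one bag — forcing width ≥ 2. Hence tw(G) = 2 exactly.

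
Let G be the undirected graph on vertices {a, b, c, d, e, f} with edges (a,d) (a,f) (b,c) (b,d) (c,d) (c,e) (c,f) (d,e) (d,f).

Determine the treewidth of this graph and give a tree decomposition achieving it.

Treewidth 2.
One such decomposition:
Bags: B1 = {b, c, d}  B2 = {c, d, e}  B3 = {c, d, f}  B4 = {a, d, f}
Tree: B1–B2, B2–B3, B3–B4

Each bag holds 3 vertices, so the decomposition has width 2, which upper-bounds the treewidth. Conversely, {c, d, e} is a clique of size 3, and the vertices of any clique must share a bag in every tree decomposition; so some bag has ≥ 3 vertices and tw(G) ≥ 2. Combining the bounds, tw(G) = 2.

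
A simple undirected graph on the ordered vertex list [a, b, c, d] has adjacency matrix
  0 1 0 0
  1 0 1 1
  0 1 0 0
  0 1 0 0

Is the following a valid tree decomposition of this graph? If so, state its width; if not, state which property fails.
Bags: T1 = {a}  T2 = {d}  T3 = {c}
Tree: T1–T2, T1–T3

A tree decomposition must satisfy three properties: every vertex lies in some bag; for every edge, both endpoints lie together in some bag; and for every vertex, the bags containing it form a connected subtree. Here vertex b appears in no bag, so the decomposition is invalid.

No — vertex b appears in no bag.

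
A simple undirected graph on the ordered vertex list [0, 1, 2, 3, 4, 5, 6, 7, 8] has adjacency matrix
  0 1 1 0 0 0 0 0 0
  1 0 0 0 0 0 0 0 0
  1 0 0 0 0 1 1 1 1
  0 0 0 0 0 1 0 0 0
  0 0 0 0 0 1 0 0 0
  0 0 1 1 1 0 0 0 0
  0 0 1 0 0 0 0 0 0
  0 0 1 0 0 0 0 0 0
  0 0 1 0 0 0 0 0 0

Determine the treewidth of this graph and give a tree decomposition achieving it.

The largest bag has 2 vertices, giving width 1; this decomposition certifies tw(G) ≤ 1. G has an edge, so its treewidth is at least 1. Combining the bounds, tw(G) = 1.

Treewidth 1.
One optimal decomposition is:
Bags: B1 = {0, 2}  B2 = {0, 1}  B3 = {2, 5}  B4 = {2, 6}  B5 = {2, 7}  B6 = {2, 8}  B7 = {3, 5}  B8 = {4, 5}
Tree: B1–B2, B1–B3, B3–B4, B3–B5, B3–B6, B3–B7, B7–B8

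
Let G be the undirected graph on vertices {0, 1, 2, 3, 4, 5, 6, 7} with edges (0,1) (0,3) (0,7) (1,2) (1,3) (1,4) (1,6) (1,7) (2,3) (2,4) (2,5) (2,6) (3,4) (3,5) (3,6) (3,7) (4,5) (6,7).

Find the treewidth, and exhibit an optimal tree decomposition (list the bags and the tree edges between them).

Every bag has size at most 4, so the width is 4 − 1 = 3 and tw(G) ≤ 3. Conversely, {0, 1, 3, 7} is a clique of size 4, and the vertices of any clique must share a bag in every tree decomposition; so some bag has ≥ 4 vertices and tw(G) ≥ 3. Hence tw(G) = 3 exactly.

Treewidth 3.
One optimal decomposition is:
Bags: B1 = {1, 2, 3, 6}  B2 = {1, 2, 3, 4}  B3 = {1, 3, 6, 7}  B4 = {2, 3, 4, 5}  B5 = {0, 1, 3, 7}
Tree: B1–B2, B1–B3, B2–B4, B3–B5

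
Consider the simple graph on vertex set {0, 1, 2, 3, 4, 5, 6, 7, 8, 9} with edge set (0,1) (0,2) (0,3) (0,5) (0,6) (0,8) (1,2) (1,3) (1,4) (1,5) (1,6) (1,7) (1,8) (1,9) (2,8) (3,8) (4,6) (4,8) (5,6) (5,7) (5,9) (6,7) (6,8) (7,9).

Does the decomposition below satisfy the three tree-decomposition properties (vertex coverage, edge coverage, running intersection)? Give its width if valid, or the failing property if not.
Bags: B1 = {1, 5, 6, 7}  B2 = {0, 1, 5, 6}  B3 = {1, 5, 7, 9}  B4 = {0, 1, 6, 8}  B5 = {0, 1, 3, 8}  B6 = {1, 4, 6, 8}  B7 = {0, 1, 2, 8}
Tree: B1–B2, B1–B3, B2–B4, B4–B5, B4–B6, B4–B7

Checking the three conditions: (i) the bags cover all of {0, 1, 2, 3, 4, 5, 6, 7, 8, 9}; (ii) for each edge, some bag contains both endpoints; (iii) the bags containing any fixed vertex form a subtree. All hold, so the decomposition is valid with width 4 − 1 = 3.

Yes; width 3.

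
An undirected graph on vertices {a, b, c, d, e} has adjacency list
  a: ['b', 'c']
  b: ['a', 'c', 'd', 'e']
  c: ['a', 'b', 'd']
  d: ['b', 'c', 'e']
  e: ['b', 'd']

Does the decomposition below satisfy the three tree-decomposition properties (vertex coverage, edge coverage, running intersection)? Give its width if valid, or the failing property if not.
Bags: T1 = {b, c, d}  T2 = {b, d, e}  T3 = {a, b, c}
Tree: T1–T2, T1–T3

Vertex coverage: the bags together contain {a, b, c, d, e}, the full vertex set. Edge coverage: each edge of G has both endpoints in at least one bag. Running intersection: for every vertex, the bags containing it form a connected subtree. All three properties hold, so this is a valid tree decomposition of width max|bag| − 1 = 2, and hence tw(G) ≤ 2.

Yes; width 2.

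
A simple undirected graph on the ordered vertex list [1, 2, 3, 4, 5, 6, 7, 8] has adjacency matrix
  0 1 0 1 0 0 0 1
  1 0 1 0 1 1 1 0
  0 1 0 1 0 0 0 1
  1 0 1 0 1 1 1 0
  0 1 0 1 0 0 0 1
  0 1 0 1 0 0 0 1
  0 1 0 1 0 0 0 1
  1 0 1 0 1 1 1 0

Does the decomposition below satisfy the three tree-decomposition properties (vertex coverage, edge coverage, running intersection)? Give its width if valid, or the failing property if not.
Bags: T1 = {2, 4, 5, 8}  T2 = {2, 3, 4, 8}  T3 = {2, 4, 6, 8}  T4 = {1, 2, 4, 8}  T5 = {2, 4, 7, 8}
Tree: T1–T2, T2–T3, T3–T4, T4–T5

Checking the three conditions: (i) the bags cover all of {1, 2, 3, 4, 5, 6, 7, 8}; (ii) for each edge, some bag contains both endpoints; (iii) the bags containing any fixed vertex form a subtree. All hold, so the decomposition is valid with width 4 − 1 = 3.

Yes; width 3.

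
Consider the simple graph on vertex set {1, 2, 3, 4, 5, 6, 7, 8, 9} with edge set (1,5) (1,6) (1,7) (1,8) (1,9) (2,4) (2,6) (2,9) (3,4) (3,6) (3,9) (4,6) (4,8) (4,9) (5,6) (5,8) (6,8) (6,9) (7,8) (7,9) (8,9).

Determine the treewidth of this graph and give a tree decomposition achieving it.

Each bag holds 4 vertices, so the decomposition has width 3, which upper-bounds the treewidth. On the other hand G contains the 4-clique {1, 6, 8, 9}. A clique must lie in a single bag of any decomposition, so no decomposition can have width below 3. The upper and lower bounds meet at 3, so that is the treewidth.

Treewidth 3.
One such decomposition:
Bags: B1 = {1, 5, 6, 8}  B2 = {1, 6, 8, 9}  B3 = {4, 6, 8, 9}  B4 = {2, 4, 6, 9}  B5 = {1, 7, 8, 9}  B6 = {3, 4, 6, 9}
Tree: B1–B2, B2–B3, B3–B4, B2–B5, B4–B6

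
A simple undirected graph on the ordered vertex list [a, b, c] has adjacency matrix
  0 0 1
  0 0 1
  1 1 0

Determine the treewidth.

1

A width-1 tree decomposition is:
Bags: B1 = {b, c}  B2 = {a, c}
Tree: B1–B2
Every bag has size at most 2, so the width is 2 − 1 = 1 and tw(G) ≤ 1. Since G has at least one edge (e.g. b–c), it is not an edgeless graph, so tw(G) ≥ 1. Therefore the treewidth is 1.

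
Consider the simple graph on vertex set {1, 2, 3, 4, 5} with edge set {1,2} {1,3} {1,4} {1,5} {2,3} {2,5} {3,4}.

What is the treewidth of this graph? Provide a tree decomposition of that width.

Every bag has size at most 3, so the width is 3 − 1 = 2 and tw(G) ≤ 2. On the other hand G contains the 3-clique {1, 2, 3}. A clique must lie in a single bag of any decomposition, so no decomposition can have width below 2. Therefore the treewidth is 2.

Treewidth 2.
One such decomposition:
Bags: B1 = {1, 2, 5}  B2 = {1, 2, 3}  B3 = {1, 3, 4}
Tree: B1–B2, B2–B3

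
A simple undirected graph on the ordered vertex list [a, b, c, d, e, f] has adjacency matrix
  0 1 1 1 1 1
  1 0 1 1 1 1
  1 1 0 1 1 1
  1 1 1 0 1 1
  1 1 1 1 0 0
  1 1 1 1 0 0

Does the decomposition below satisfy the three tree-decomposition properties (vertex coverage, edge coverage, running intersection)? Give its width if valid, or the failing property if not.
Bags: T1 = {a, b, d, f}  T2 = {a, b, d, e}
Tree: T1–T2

No — vertex c appears in no bag.

A tree decomposition must satisfy three properties: every vertex lies in some bag; for every edge, both endpoints lie together in some bag; and for every vertex, the bags containing it form a connected subtree. Here vertex c appears in no bag, so the decomposition is invalid.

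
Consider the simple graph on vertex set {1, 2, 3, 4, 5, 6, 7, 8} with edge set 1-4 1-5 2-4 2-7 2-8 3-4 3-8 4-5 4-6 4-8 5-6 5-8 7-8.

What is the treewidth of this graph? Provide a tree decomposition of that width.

Treewidth 2.
Bags: B1 = {4, 5, 8}  B2 = {2, 4, 8}  B3 = {2, 7, 8}  B4 = {4, 5, 6}  B5 = {3, 4, 8}  B6 = {1, 4, 5}
Tree: B1–B2, B2–B3, B1–B4, B1–B5, B1–B6

Each bag holds 3 vertices, so the decomposition has width 2, which upper-bounds the treewidth. For the lower bound, the 3 vertices {2, 4, 8} are pairwise adjacent, and any tree decomposition puts a clique entirely inside one bag — forcing width ≥ 2. The upper and lower bounds meet at 2, so that is the treewidth.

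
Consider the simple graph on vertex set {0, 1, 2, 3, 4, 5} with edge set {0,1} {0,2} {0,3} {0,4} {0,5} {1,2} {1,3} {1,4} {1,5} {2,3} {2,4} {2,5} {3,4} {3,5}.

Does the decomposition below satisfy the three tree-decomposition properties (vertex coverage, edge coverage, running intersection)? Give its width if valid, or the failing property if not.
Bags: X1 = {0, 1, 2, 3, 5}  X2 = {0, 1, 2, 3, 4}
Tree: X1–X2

Every vertex of G appears in some bag (union = {0, 1, 2, 3, 4, 5}); every edge is covered by a bag; and for each vertex v the set of bags containing v is connected in the bag tree. The decomposition is therefore valid. The largest bag has 5 vertices, so the width is 4.

Yes; width 4.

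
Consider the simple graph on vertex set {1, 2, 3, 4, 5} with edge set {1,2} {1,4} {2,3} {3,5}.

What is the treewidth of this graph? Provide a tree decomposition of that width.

The largest bag has 2 vertices, giving width 1; this decomposition certifies tw(G) ≤ 1. Any graph with an edge has treewidth ≥ 1, and G has the edge 5–3. Combining the bounds, tw(G) = 1.

Treewidth 1.
One such decomposition:
Bags: B1 = {3, 5}  B2 = {2, 3}  B3 = {1, 2}  B4 = {1, 4}
Tree: B1–B2, B2–B3, B3–B4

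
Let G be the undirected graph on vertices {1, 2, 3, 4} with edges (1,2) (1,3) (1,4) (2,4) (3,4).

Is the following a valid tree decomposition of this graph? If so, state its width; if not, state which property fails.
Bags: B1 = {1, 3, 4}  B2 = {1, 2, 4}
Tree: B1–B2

Yes; width 2.

Every vertex of G appears in some bag (union = {1, 2, 3, 4}); every edge is covered by a bag; and for each vertex v the set of bags containing v is connected in the bag tree. The decomposition is therefore valid. The largest bag has 3 vertices, so the width is 2.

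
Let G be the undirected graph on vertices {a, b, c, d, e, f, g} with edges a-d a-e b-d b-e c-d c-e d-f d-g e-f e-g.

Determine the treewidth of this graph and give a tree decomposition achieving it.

Treewidth 2.
One optimal decomposition is:
Bags: B1 = {a, d, e}  B2 = {c, d, e}  B3 = {d, e, f}  B4 = {d, e, g}  B5 = {b, d, e}
Tree: B1–B2, B2–B3, B3–B4, B4–B5

The largest bag has 3 vertices, giving width 2; this decomposition certifies tw(G) ≤ 2. Since e–a–d–c–e is a cycle in G, G is not acyclic. Forests are exactly the graphs of treewidth ≤ 1, so tw(G) ≥ 2. Therefore the treewidth is 2.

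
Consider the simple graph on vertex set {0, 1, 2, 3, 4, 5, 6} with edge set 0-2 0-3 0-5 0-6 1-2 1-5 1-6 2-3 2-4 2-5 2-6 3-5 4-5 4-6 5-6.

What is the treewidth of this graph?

A width-3 tree decomposition is:
Bags: B1 = {1, 2, 5, 6}  B2 = {0, 2, 5, 6}  B3 = {0, 2, 3, 5}  B4 = {2, 4, 5, 6}
Tree: B1–B2, B2–B3, B1–B4
The largest bag has 4 vertices, giving width 3; this decomposition certifies tw(G) ≤ 3. Conversely, {0, 2, 3, 5} is a clique of size 4, and the vertices of any clique must share a bag in every tree decomposition; so some bag has ≥ 4 vertices and tw(G) ≥ 3. The upper and lower bounds meet at 3, so that is the treewidth.

3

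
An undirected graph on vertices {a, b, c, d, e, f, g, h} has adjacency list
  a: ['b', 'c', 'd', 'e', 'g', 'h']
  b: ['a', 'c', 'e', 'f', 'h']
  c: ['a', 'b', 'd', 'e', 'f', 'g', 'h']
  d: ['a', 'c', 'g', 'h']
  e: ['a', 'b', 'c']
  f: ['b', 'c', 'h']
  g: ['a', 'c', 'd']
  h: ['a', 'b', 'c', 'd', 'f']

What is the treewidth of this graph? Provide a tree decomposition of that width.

Treewidth 3.
Bags: B1 = {a, b, c, h}  B2 = {b, c, f, h}  B3 = {a, c, d, h}  B4 = {a, c, d, g}  B5 = {a, b, c, e}
Tree: B1–B2, B1–B3, B3–B4, B1–B5

Every bag has size at most 4, so the width is 4 − 1 = 3 and tw(G) ≤ 3. For the lower bound, the 4 vertices {a, c, d, g} are pairwise adjacent, and any tree decomposition puts a clique entirely inside one bag — forcing width ≥ 3. Combining the bounds, tw(G) = 3.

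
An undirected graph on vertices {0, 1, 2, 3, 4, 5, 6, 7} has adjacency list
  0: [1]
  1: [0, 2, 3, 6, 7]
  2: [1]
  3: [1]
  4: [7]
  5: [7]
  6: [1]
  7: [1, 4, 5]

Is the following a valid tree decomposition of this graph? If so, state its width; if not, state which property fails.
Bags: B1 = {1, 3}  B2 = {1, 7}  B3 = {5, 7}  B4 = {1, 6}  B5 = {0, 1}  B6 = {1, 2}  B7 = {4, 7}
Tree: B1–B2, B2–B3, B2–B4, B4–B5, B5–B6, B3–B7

Yes; width 1.

Checking the three conditions: (i) the bags cover all of {0, 1, 2, 3, 4, 5, 6, 7}; (ii) for each edge, some bag contains both endpoints; (iii) the bags containing any fixed vertex form a subtree. All hold, so the decomposition is valid with width 2 − 1 = 1.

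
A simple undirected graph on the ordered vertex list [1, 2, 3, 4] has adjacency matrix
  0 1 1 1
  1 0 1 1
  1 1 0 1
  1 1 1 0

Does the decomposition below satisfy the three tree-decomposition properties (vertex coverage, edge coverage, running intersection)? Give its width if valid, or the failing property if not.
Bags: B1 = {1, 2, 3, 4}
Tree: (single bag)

Checking the three conditions: (i) the bags cover all of {1, 2, 3, 4}; (ii) for each edge, some bag contains both endpoints; (iii) the bags containing any fixed vertex form a subtree. All hold, so the decomposition is valid with width 4 − 1 = 3.

Yes; width 3.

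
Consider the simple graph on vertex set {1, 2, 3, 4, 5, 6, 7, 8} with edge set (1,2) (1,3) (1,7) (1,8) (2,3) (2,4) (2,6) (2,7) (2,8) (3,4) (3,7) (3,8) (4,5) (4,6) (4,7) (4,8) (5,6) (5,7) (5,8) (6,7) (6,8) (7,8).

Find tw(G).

A width-4 tree decomposition is:
Bags: B1 = {2, 3, 4, 7, 8}  B2 = {2, 4, 6, 7, 8}  B3 = {1, 2, 3, 7, 8}  B4 = {4, 5, 6, 7, 8}
Tree: B1–B2, B1–B3, B2–B4
The largest bag has 5 vertices, giving width 4; this decomposition certifies tw(G) ≤ 4. On the other hand G contains the 5-clique {1, 2, 3, 7, 8}. A clique must lie in a single bag of any decomposition, so no decomposition can have width below 4. Hence tw(G) = 4 exactly.

4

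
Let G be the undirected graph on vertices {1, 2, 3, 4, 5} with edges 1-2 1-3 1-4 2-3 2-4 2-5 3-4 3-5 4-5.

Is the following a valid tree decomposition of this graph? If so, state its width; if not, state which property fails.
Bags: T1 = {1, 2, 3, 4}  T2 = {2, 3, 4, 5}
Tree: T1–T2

Vertex coverage: the bags together contain {1, 2, 3, 4, 5}, the full vertex set. Edge coverage: each edge of G has both endpoints in at least one bag. Running intersection: for every vertex, the bags containing it form a connected subtree. All three properties hold, so this is a valid tree decomposition of width max|bag| − 1 = 3, and hence tw(G) ≤ 3.

Yes; width 3.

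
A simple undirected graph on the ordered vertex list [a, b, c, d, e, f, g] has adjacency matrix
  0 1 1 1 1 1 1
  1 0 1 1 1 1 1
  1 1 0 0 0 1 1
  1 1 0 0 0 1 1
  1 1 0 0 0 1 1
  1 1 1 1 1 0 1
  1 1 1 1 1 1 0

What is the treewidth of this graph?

4

A width-4 tree decomposition is:
Bags: B1 = {a, b, c, f, g}  B2 = {a, b, e, f, g}  B3 = {a, b, d, f, g}
Tree: B1–B2, B1–B3
Every bag has size at most 5, so the width is 5 − 1 = 4 and tw(G) ≤ 4. On the other hand G contains the 5-clique {a, b, d, f, g}. A clique must lie in a single bag of any decomposition, so no decomposition can have width below 4. The upper and lower bounds meet at 4, so that is the treewidth.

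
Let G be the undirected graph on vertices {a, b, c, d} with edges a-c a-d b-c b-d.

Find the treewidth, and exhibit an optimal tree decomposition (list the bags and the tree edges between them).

Every bag has size at most 3, so the width is 3 − 1 = 2 and tw(G) ≤ 2. For the lower bound, G contains the cycle d–b–c–a–d, so G is not a forest; only forests have treewidth ≤ 1, hence tw(G) ≥ 2. Combining the bounds, tw(G) = 2.

Treewidth 2.
One such decomposition:
Bags: B1 = {b, c, d}  B2 = {a, c, d}
Tree: B1–B2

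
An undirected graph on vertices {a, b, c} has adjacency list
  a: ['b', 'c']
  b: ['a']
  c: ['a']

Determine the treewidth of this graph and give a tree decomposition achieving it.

Treewidth 1.
One such decomposition:
Bags: B1 = {a, b}  B2 = {a, c}
Tree: B1–B2

Every bag has size at most 2, so the width is 2 − 1 = 1 and tw(G) ≤ 1. G has an edge, so its treewidth is at least 1. Combining the bounds, tw(G) = 1.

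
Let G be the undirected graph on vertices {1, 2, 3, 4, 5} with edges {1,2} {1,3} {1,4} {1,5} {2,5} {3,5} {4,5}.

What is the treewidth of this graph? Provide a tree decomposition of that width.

Each bag holds 3 vertices, so the decomposition has width 2, which upper-bounds the treewidth. Conversely, {1, 2, 5} is a clique of size 3, and the vertices of any clique must share a bag in every tree decomposition; so some bag has ≥ 3 vertices and tw(G) ≥ 2. Combining the bounds, tw(G) = 2.

Treewidth 2.
Bags: B1 = {1, 3, 5}  B2 = {1, 4, 5}  B3 = {1, 2, 5}
Tree: B1–B2, B1–B3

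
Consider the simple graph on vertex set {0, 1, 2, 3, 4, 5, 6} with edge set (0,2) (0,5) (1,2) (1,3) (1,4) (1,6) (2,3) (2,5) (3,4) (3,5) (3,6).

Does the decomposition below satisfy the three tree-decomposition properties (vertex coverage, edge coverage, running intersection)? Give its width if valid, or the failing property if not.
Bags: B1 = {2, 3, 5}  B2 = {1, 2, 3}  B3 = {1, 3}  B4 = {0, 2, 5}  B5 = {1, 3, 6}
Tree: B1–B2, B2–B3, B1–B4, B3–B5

No — vertex 4 appears in no bag.

A tree decomposition must satisfy three properties: every vertex lies in some bag; for every edge, both endpoints lie together in some bag; and for every vertex, the bags containing it form a connected subtree. Here vertex 4 appears in no bag, so the decomposition is invalid.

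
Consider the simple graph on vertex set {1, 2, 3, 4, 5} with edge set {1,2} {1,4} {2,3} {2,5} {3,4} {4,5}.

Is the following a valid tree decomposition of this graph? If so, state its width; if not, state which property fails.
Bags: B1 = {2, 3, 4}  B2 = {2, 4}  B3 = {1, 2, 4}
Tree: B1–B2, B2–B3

No — vertex 5 appears in no bag.

A tree decomposition must satisfy three properties: every vertex lies in some bag; for every edge, both endpoints lie together in some bag; and for every vertex, the bags containing it form a connected subtree. Here vertex 5 appears in no bag, so the decomposition is invalid.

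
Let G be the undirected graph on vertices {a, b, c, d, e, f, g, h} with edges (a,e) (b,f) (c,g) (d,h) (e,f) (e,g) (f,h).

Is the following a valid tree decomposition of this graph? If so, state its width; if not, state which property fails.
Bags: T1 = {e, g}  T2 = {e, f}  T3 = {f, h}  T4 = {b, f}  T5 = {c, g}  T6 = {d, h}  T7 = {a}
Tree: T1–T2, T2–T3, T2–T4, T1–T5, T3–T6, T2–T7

A tree decomposition must satisfy three properties: every vertex lies in some bag; for every edge, both endpoints lie together in some bag; and for every vertex, the bags containing it form a connected subtree. Here edge (e,a) lies in no bag, so the decomposition is invalid.

No — edge (e,a) lies in no bag.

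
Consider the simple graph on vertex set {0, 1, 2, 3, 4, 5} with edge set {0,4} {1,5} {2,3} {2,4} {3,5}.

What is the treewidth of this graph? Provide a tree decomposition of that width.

The largest bag has 2 vertices, giving width 1; this decomposition certifies tw(G) ≤ 1. G has an edge, so its treewidth is at least 1. Therefore the treewidth is 1.

Treewidth 1.
One optimal decomposition is:
Bags: B1 = {0, 4}  B2 = {2, 4}  B3 = {2, 3}  B4 = {3, 5}  B5 = {1, 5}
Tree: B1–B2, B2–B3, B3–B4, B4–B5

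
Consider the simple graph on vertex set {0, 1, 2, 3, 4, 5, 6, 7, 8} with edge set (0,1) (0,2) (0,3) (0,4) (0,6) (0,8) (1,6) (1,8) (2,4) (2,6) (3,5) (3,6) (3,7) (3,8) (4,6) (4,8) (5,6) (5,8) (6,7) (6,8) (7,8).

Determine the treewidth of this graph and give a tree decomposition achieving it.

Each bag holds 4 vertices, so the decomposition has width 3, which upper-bounds the treewidth. On the other hand G contains the 4-clique {0, 1, 6, 8}. A clique must lie in a single bag of any decomposition, so no decomposition can have width below 3. Hence tw(G) = 3 exactly.

Treewidth 3.
One optimal decomposition is:
Bags: B1 = {0, 3, 6, 8}  B2 = {3, 6, 7, 8}  B3 = {3, 5, 6, 8}  B4 = {0, 4, 6, 8}  B5 = {0, 1, 6, 8}  B6 = {0, 2, 4, 6}
Tree: B1–B2, B2–B3, B1–B4, B4–B5, B4–B6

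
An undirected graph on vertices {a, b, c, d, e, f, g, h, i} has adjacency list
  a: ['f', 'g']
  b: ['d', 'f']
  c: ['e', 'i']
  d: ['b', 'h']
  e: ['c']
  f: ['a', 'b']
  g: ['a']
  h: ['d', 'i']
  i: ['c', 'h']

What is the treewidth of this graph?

1

A width-1 tree decomposition is:
Bags: B1 = {c, e}  B2 = {c, i}  B3 = {h, i}  B4 = {d, h}  B5 = {b, d}  B6 = {b, f}  B7 = {a, f}  B8 = {a, g}
Tree: B1–B2, B2–B3, B3–B4, B4–B5, B5–B6, B6–B7, B7–B8
Every bag has size at most 2, so the width is 2 − 1 = 1 and tw(G) ≤ 1. Any graph with an edge has treewidth ≥ 1, and G has the edge e–c. The upper and lower bounds meet at 1, so that is the treewidth.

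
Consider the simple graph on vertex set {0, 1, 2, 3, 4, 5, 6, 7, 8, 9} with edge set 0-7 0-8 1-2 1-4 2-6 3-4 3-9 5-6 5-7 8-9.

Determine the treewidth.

A width-2 tree decomposition is:
Bags: B1 = {3, 8, 9}  B2 = {3, 4, 8}  B3 = {1, 4, 8}  B4 = {1, 2, 8}  B5 = {2, 6, 8}  B6 = {5, 6, 8}  B7 = {5, 7, 8}  B8 = {0, 7, 8}
Tree: B1–B2, B2–B3, B3–B4, B4–B5, B5–B6, B6–B7, B7–B8
Every bag has size at most 3, so the width is 3 − 1 = 2 and tw(G) ≤ 2. For the lower bound, G contains the cycle 8–9–3–4–1–2–6–5–7–0–8, so G is not a forest; only forests have treewidth ≤ 1, hence tw(G) ≥ 2. The upper and lower bounds meet at 2, so that is the treewidth.

2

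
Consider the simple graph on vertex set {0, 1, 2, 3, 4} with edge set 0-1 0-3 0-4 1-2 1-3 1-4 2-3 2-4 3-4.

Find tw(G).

3

A width-3 tree decomposition is:
Bags: B1 = {1, 2, 3, 4}  B2 = {0, 1, 3, 4}
Tree: B1–B2
Each bag holds 4 vertices, so the decomposition has width 3, which upper-bounds the treewidth. Conversely, {0, 1, 3, 4} is a clique of size 4, and the vertices of any clique must share a bag in every tree decomposition; so some bag has ≥ 4 vertices and tw(G) ≥ 3. Therefore the treewidth is 3.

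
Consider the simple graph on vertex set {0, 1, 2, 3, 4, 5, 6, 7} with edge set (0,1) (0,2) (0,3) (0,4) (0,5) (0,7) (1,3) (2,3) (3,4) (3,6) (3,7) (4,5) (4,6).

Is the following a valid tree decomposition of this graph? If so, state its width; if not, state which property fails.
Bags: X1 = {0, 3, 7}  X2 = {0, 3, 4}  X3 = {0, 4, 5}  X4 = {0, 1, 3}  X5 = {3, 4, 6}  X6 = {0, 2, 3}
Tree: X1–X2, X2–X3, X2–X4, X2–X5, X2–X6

Yes; width 2.

Checking the three conditions: (i) the bags cover all of {0, 1, 2, 3, 4, 5, 6, 7}; (ii) for each edge, some bag contains both endpoints; (iii) the bags containing any fixed vertex form a subtree. All hold, so the decomposition is valid with width 3 − 1 = 2.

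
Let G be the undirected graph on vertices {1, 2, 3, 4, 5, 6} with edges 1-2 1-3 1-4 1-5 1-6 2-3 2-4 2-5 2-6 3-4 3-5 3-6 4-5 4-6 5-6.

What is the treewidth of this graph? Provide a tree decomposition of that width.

Treewidth 5.
Bags: B1 = {1, 2, 3, 4, 5, 6}
Tree: (single bag)

A single bag containing all 6 vertices is trivially a valid decomposition of width 5. For the lower bound, the 6 vertices {1, 2, 3, 4, 5, 6} are pairwise adjacent, and any tree decomposition puts a clique entirely inside one bag — forcing width ≥ 5. Combining the bounds, tw(G) = 5.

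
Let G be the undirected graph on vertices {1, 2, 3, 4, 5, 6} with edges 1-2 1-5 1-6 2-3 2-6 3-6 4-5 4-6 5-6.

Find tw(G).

2

A width-2 tree decomposition is:
Bags: B1 = {4, 5, 6}  B2 = {1, 5, 6}  B3 = {1, 2, 6}  B4 = {2, 3, 6}
Tree: B1–B2, B2–B3, B3–B4
The largest bag has 3 vertices, giving width 2; this decomposition certifies tw(G) ≤ 2. Conversely, {1, 2, 6} is a clique of size 3, and the vertices of any clique must share a bag in every tree decomposition; so some bag has ≥ 3 vertices and tw(G) ≥ 2. Therefore the treewidth is 2.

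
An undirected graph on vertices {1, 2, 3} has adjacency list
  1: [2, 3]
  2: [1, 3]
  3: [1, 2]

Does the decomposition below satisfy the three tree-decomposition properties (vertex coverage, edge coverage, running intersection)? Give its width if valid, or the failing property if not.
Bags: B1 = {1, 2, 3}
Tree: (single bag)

Yes; width 2.

Vertex coverage: the bags together contain {1, 2, 3}, the full vertex set. Edge coverage: each edge of G has both endpoints in at least one bag. Running intersection: for every vertex, the bags containing it form a connected subtree. All three properties hold, so this is a valid tree decomposition of width max|bag| − 1 = 2, and hence tw(G) ≤ 2.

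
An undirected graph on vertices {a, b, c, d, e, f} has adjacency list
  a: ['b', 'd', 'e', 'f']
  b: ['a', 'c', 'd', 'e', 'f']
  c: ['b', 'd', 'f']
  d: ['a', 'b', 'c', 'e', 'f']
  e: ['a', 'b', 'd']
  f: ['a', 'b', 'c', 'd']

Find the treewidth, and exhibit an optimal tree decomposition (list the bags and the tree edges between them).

Each bag holds 4 vertices, so the decomposition has width 3, which upper-bounds the treewidth. Conversely, {b, c, d, f} is a clique of size 4, and the vertices of any clique must share a bag in every tree decomposition; so some bag has ≥ 4 vertices and tw(G) ≥ 3. Therefore the treewidth is 3.

Treewidth 3.
One such decomposition:
Bags: B1 = {a, b, d, f}  B2 = {a, b, d, e}  B3 = {b, c, d, f}
Tree: B1–B2, B1–B3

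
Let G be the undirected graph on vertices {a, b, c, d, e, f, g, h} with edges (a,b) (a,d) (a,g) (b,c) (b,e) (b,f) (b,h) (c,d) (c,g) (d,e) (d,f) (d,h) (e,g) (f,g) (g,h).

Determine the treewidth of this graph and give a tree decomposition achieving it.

Every bag has size at most 4, so the width is 4 − 1 = 3 and tw(G) ≤ 3. For the lower bound: the 4 vertex sets {b,e}, {c,g}, {d}, {f} are disjoint, each induces a connected subgraph, and every pair is joined by at least one edge of G. Contracting each set to a single vertex therefore yields K_{4} as a minor, and since treewidth is minor-monotone, tw(G) ≥ tw(K_{4}) = 3. The upper and lower bounds meet at 3, so that is the treewidth.

Treewidth 3.
One such decomposition:
Bags: B1 = {b, d, e, g}  B2 = {b, c, d, g}  B3 = {b, d, f, g}  B4 = {a, b, d, g}  B5 = {b, d, g, h}
Tree: B1–B2, B2–B3, B3–B4, B4–B5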